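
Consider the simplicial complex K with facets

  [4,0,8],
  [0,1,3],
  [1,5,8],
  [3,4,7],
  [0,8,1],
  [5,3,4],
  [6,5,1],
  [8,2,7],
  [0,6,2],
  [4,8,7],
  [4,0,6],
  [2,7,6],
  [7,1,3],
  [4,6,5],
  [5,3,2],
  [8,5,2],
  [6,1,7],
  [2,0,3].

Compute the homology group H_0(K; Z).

Fix the vertex order 0 < 1 < 2 < 3 < 4 < 5 < 6 < 7 < 8 and write every simplex with vertices in increasing order. Then dim K = 2 and the simplices of K are:

  0-simplices (9): [0], [1], [2], [3], [4], [5], [6], [7], [8]
  1-simplices (27): (27 of them)
  2-simplices (18): [0,1,3], [0,1,8], [0,2,3], [0,2,6], [0,4,6], [0,4,8], [1,3,7], [1,5,6], [1,5,8], [1,6,7], [2,3,5], [2,5,8], [2,6,7], [2,7,8], [3,4,5], [3,4,7], [4,5,6], [4,7,8]

giving chain groups C_0 ≅ Z^9, C_1 ≅ Z^27, C_2 ≅ Z^18.

∂_1: C_1 → C_0 maps an edge to its endpoints' difference, ∂[p,q] = q − p.
The 9×27 boundary matrix has rank 8 and Smith normal form diag(1,1,1,1,1,1,1,1).

Boundary ∂_2: C_2 → C_1 maps a triangle to the signed sum of its edges. For instance
  ∂[1,5,6] = [5,6] − [1,6] + [1,5],
  ∂[1,6,7] = [6,7] − [1,7] + [1,6].
The 27×18 boundary matrix has rank 17 and Smith normal form diag(1,1,1,1,1,1,1,1,1,1,1,1,1,1,1,1,1).

Now H_k = ker ∂_k / im ∂_{k+1}, so:

  H_0: rank C_0 − rank ∂_1 = 9 − 8 = 1, and the invariant factors of ∂_1 are all 1, so H_0 = Z.

H_0 ≅ Z.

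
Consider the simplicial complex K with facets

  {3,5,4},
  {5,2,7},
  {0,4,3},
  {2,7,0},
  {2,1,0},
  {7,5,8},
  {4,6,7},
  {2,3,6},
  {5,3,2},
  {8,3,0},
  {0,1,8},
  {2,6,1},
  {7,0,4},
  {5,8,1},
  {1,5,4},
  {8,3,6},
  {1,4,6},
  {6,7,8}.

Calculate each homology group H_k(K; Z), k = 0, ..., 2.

H_0 = Z,  H_1 = Z^2,  H_2 = Z.

K has 9 vertices, 27 edges, 18 triangles.
rank ∂_0 = 0, rank ∂_1 = 8 ⇒ b_0 = 9 − 0 − 8 = 1; all invariant factors of ∂_1 are 1 so no torsion. So H_0 = Z.
rank ∂_1 = 8, rank ∂_2 = 17 ⇒ b_1 = 27 − 8 − 17 = 2; all invariant factors of ∂_2 are 1 so no torsion. So H_1 = Z^2.
rank ∂_2 = 17, rank ∂_3 = 0 ⇒ b_2 = 18 − 17 − 0 = 1. So H_2 = Z.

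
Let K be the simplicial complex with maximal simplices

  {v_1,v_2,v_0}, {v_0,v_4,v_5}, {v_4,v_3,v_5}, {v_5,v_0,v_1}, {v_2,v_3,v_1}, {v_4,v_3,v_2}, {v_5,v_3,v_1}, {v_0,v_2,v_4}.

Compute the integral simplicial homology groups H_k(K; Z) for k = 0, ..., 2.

Take the total order v_0 < v_1 < v_2 < v_3 < v_4 < v_5 on the vertex set. Then K (dimension 2) consists of the simplices:

  0-simplices (6): [v_0], [v_1], [v_2], [v_3], [v_4], [v_5]
  1-simplices (12): [v_0,v_1], [v_0,v_2], [v_0,v_4], [v_0,v_5], [v_1,v_2], [v_1,v_3], [v_1,v_5], [v_2,v_3], [v_2,v_4], [v_3,v_4], [v_3,v_5], [v_4,v_5]
  2-simplices (8): [v_0,v_1,v_2], [v_0,v_1,v_5], [v_0,v_2,v_4], [v_0,v_4,v_5], [v_1,v_2,v_3], [v_1,v_3,v_5], [v_2,v_3,v_4], [v_3,v_4,v_5]

giving chain groups C_0 ≅ Z^6, C_1 ≅ Z^12, C_2 ≅ Z^8.

∂_1: C_1 → C_0 is given by ∂[p,q] = [q] − [p].
As a 6×12 matrix over Z this has rank 5, with invariant factors (1,1,1,1,1).

The boundary map ∂_2: C_2 → C_1 sends each 2-simplex [p,q,r] to [q,r] − [p,r] + [p,q]. For instance
  ∂[v_0,v_1,v_2] = [v_1,v_2] − [v_0,v_2] + [v_0,v_1],
  ∂[v_0,v_2,v_4] = [v_2,v_4] − [v_0,v_4] + [v_0,v_2].
As a 12×8 matrix over Z this has rank 7, with invariant factors (1,1,1,1,1,1,1).

Reading off H_k = ker ∂_k / im ∂_{k+1}:

  H_0: rank C_0 − rank ∂_1 = 6 − 5 = 1, and the invariant factors of ∂_1 are all 1, so H_0 ≅ Z.
  H_1: rank ker ∂_1 − rank ∂_2 = (12 − 5) − 7 = 0, and the invariant factors of ∂_2 are all 1, so H_1 ≅ 0.
  H_2: rank ker ∂_2 − rank ∂_3 = (8 − 7) − 0 = 1, and there is no ∂_3, so H_2 ≅ Z.

As a check, the Euler characteristic is 6 − 12 + 8 = 2, which agrees with 1 − 0 + 1 = 2.

H_0 = Z,  H_1 = 0,  H_2 = Z.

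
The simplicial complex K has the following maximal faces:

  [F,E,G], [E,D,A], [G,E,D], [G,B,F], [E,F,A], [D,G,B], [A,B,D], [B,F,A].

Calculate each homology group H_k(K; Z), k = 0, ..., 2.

H_0 ≅ Z,  H_1 = 0,  H_2 ≅ Z.

We work with the vertex ordering A < B < D < E < F < G. The simplices of K, each written with vertices in increasing order, are:

  0-simplices (6): A, B, D, E, F, G
  1-simplices (12): AB, AD, AE, AF, BD, BF, BG, DE, DG, EF, EG, FG
  2-simplices (8): ABD, ABF, ADE, AEF, BDG, BFG, DEG, EFG

so the chain groups are C_0 ≅ Z^6, C_1 ≅ Z^12, C_2 ≅ Z^8.

∂_1: C_1 → C_0 is given by ∂[p,q] = [q] − [p]. For instance
  ∂DG = G − D.
This gives a 6×12 integer matrix of rank 5; reducing to Smith normal form yields diagonal entries (1,1,1,1,1).

∂_2: C_2 → C_1 acts by ∂[p,q,r] = [q,r] − [p,r] + [p,q]. For instance
  ∂BDG = DG − BG + BD,
  ∂BFG = FG − BG + BF.
The resulting 12×8 matrix has rank 7, and its Smith normal form has invariant factors (1,1,1,1,1,1,1).

Now H_k = ker ∂_k / im ∂_{k+1}, so:

  H_0: rank C_0 − rank ∂_1 = 6 − 5 = 1, and the invariant factors of ∂_1 are all 1, so H_0 = Z.
  H_1: rank ker ∂_1 − rank ∂_2 = (12 − 5) − 7 = 0, and the invariant factors of ∂_2 are all 1, so H_1 = 0.
  H_2: rank ker ∂_2 − rank ∂_3 = (8 − 7) − 0 = 1, and there is no ∂_3, so H_2 = Z.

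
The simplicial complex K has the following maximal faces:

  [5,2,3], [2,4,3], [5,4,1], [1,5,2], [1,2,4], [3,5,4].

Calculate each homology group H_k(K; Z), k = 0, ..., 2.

K has 5 vertices, 9 edges, 6 triangles.
rank ∂_0 = 0, rank ∂_1 = 4 ⇒ b_0 = 5 − 0 − 4 = 1; all invariant factors of ∂_1 are 1 so no torsion. So H_0 ≅ Z.
rank ∂_1 = 4, rank ∂_2 = 5 ⇒ b_1 = 9 − 4 − 5 = 0; all invariant factors of ∂_2 are 1 so no torsion. So H_1 ≅ 0.
rank ∂_2 = 5, rank ∂_3 = 0 ⇒ b_2 = 6 − 5 − 0 = 1. So H_2 ≅ Z.

H_0 = Z,  H_1 = 0,  H_2 = Z.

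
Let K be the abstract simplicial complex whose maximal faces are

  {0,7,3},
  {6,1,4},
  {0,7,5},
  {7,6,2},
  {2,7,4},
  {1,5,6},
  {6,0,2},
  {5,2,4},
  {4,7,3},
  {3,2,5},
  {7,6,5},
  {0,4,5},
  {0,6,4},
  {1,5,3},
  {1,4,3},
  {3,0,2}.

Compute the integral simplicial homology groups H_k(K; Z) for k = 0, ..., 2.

K has 8 vertices, 24 edges, 16 triangles.
rank ∂_0 = 0, rank ∂_1 = 7 ⇒ b_0 = 8 − 0 − 7 = 1; all invariant factors of ∂_1 are 1 so no torsion. So H_0 ≅ Z.
rank ∂_1 = 7, rank ∂_2 = 15 ⇒ b_1 = 24 − 7 − 15 = 2; all invariant factors of ∂_2 are 1 so no torsion. So H_1 ≅ Z^2.
rank ∂_2 = 15, rank ∂_3 = 0 ⇒ b_2 = 16 − 15 − 0 = 1. So H_2 ≅ Z.

H_0 ≅ Z,  H_1 ≅ Z^2,  H_2 ≅ Z.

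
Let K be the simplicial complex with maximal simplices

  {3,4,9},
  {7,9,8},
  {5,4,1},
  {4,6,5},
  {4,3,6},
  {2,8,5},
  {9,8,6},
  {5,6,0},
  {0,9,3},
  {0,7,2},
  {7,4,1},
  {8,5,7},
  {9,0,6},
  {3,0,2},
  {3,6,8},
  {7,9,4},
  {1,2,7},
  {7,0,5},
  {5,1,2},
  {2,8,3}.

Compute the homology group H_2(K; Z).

Take the total order 0 < 1 < 2 < 3 < 4 < 5 < 6 < 7 < 8 < 9 on the vertex set. Then K (dimension 2) consists of the simplices:

  0-simplices (10): [0], [1], [2], [3], [4], [5], [6], [7], [8], [9]
  1-simplices (30): (30 of them)
  2-simplices (20): (20 of them)

giving chain groups C_0 ≅ Z^10, C_1 ≅ Z^30, C_2 ≅ Z^20.

The boundary map ∂_1: C_1 → C_0 is given by ∂[p,q] = [q] − [p].
As a 10×30 matrix over Z this has rank 9, with invariant factors (1,1,1,1,1,1,1,1,1).

The boundary map ∂_2: C_2 → C_1 maps a triangle to the signed sum of its edges. For instance
  ∂[3,6,8] = [6,8] − [3,8] + [3,6],
  ∂[0,6,9] = [6,9] − [0,9] + [0,6].
As a 30×20 matrix over Z this has rank 20, with invariant factors (1,1,1,1,1,1,1,1,1,1,1,1,1,1,1,1,1,1,1,2).

Now H_k = ker ∂_k / im ∂_{k+1}, so:

  H_2: rank ker ∂_2 − rank ∂_3 = (20 − 20) − 0 = 0, and there is no ∂_3, so H_2 ≅ 0.

H_2 ≅ 0.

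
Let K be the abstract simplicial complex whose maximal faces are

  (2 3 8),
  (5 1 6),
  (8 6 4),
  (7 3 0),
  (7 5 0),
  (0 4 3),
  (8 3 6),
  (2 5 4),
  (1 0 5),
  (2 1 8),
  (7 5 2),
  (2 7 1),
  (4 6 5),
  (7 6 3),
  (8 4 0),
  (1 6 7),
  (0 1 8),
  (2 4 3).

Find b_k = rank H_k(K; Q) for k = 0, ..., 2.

We work with the vertex ordering 0 < 1 < 2 < 3 < 4 < 5 < 6 < 7 < 8. The simplices of K, each written with vertices in increasing order, are:

  0-simplices (9): [0], [1], [2], [3], [4], [5], [6], [7], [8]
  1-simplices (27): (27 of them)
  2-simplices (18): [0,1,5], [0,1,8], [0,3,4], [0,3,7], [0,4,8], [0,5,7], [1,2,7], [1,2,8], [1,5,6], [1,6,7], [2,3,4], [2,3,8], [2,4,5], [2,5,7], [3,6,7], [3,6,8], [4,5,6], [4,6,8]

so the chain groups are C_0 ≅ Z^9, C_1 ≅ Z^27, C_2 ≅ Z^18.

Boundary ∂_1: C_1 → C_0 is given by ∂[p,q] = [q] − [p].
The resulting 9×27 matrix has rank 8, and its Smith normal form has invariant factors (1,1,1,1,1,1,1,1).

∂_2: C_2 → C_1 maps a triangle to the signed sum of its edges. For instance
  ∂[1,2,8] = [2,8] − [1,8] + [1,2],
  ∂[0,1,8] = [1,8] − [0,8] + [0,1].
The 27×18 boundary matrix has rank 18 and Smith normal form diag(1,1,1,1,1,1,1,1,1,1,1,1,1,1,1,1,1,2).

Now H_k = ker ∂_k / im ∂_{k+1}, so:

  H_0: rank C_0 − rank ∂_1 = 9 − 8 = 1, and the invariant factors of ∂_1 are all 1, so H_0 ≅ Z.
  H_1: rank ker ∂_1 − rank ∂_2 = (27 − 8) − 18 = 1, and ∂_2 has invariant factor 2 > 1, so H_1 ≅ Z ⊕ Z/2.
  H_2: rank ker ∂_2 − rank ∂_3 = (18 − 18) − 0 = 0, and there is no ∂_3, so H_2 ≅ 0.

As a check, the Euler characteristic is 9 − 27 + 18 = 0, which agrees with 1 − 1 + 0 = 0.
(K is a triangulation of the Klein bottle.)

Hence the Betti numbers are b_0 = 1, b_1 = 1, b_2 = 0.

b_0 = 1, b_1 = 1, b_2 = 0.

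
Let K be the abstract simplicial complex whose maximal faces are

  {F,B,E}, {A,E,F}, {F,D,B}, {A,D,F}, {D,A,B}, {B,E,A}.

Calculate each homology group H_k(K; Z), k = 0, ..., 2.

H_0 = Z,  H_1 = 0,  H_2 = Z.

K has 5 vertices, 9 edges, 6 triangles.
rank ∂_0 = 0, rank ∂_1 = 4 ⇒ b_0 = 5 − 0 − 4 = 1; all invariant factors of ∂_1 are 1 so no torsion. So H_0 ≅ Z.
rank ∂_1 = 4, rank ∂_2 = 5 ⇒ b_1 = 9 − 4 − 5 = 0; all invariant factors of ∂_2 are 1 so no torsion. So H_1 ≅ 0.
rank ∂_2 = 5, rank ∂_3 = 0 ⇒ b_2 = 6 − 5 − 0 = 1. So H_2 ≅ Z.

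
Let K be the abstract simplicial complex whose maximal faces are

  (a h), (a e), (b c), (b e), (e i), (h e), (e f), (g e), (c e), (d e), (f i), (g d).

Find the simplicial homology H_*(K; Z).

Fix the vertex order a < b < c < d < e < f < g < h < i and write every simplex with vertices in increasing order. Then dim K = 1 and the simplices of K are:

  0-simplices (9): a, b, c, d, e, f, g, h, i
  1-simplices (12): ae, ah, bc, be, ce, de, dg, ef, eg, eh, ei, fi

giving chain groups C_0 ≅ Z^9, C_1 ≅ Z^12.

Boundary ∂_1: C_1 → C_0 maps an edge to its endpoints' difference, ∂[p,q] = q − p.
This gives a 9×12 integer matrix of rank 8; reducing to Smith normal form yields diagonal entries (1,1,1,1,1,1,1,1).

Reading off H_k = ker ∂_k / im ∂_{k+1}:

  H_0: rank C_0 − rank ∂_1 = 9 − 8 = 1, and the invariant factors of ∂_1 are all 1, so H_0 ≅ Z.
  H_1: rank ker ∂_1 − rank ∂_2 = (12 − 8) − 0 = 4, and there is no ∂_2, so H_1 ≅ Z^4.

As a check, the Euler characteristic is 9 − 12 = -3, which agrees with 1 − 4 = -3.
(K is a triangulation of a wedge of 4 circles.)

H_0 = Z,  H_1 = Z^4.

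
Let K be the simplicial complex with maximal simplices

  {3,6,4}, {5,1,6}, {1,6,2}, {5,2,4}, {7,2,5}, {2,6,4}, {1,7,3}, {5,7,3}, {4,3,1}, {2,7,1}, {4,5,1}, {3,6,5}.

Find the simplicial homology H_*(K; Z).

H_0 ≅ Z,  H_1 ≅ Z/2,  H_2 = 0.

Order the vertices as 1 < 2 < 3 < 4 < 5 < 6 < 7. Listing each simplex with vertices in this order, K has dimension 2 with simplices:

  0-simplices (7): [1], [2], [3], [4], [5], [6], [7]
  1-simplices (18): [1,2], [1,3], [1,4], [1,5], [1,6], [1,7], [2,4], [2,5], [2,6], [2,7], [3,4], [3,5], [3,6], [3,7], [4,5], [4,6], [5,6], [5,7]
  2-simplices (12): [1,2,6], [1,2,7], [1,3,4], [1,3,7], [1,4,5], [1,5,6], [2,4,5], [2,4,6], [2,5,7], [3,4,6], [3,5,6], [3,5,7]

giving chain groups C_0 ≅ Z^7, C_1 ≅ Z^18, C_2 ≅ Z^12.

Boundary ∂_1: C_1 → C_0 is given by ∂[p,q] = [q] − [p]. For instance
  ∂[1,7] = [7] − [1].
This gives a 7×18 integer matrix of rank 6; reducing to Smith normal form yields diagonal entries (1,1,1,1,1,1).

Boundary ∂_2: C_2 → C_1 acts by ∂[p,q,r] = [q,r] − [p,r] + [p,q]. For instance
  ∂[1,3,4] = [3,4] − [1,4] + [1,3],
  ∂[1,2,7] = [2,7] − [1,7] + [1,2].
The 18×12 boundary matrix has rank 12 and Smith normal form diag(1,1,1,1,1,1,1,1,1,1,1,2).

Now H_k = ker ∂_k / im ∂_{k+1}, so:

  H_0: rank C_0 − rank ∂_1 = 7 − 6 = 1, and the invariant factors of ∂_1 are all 1, so H_0 = Z.
  H_1: rank ker ∂_1 − rank ∂_2 = (18 − 6) − 12 = 0, and ∂_2 has invariant factor 2 > 1, so H_1 = Z/2.
  H_2: rank ker ∂_2 − rank ∂_3 = (12 − 12) − 0 = 0, and there is no ∂_3, so H_2 = 0.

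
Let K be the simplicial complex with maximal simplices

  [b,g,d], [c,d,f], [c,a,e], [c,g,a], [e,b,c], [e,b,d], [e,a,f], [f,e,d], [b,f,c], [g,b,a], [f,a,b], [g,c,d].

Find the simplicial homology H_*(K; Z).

Fix the vertex order a < b < c < d < e < f < g and write every simplex with vertices in increasing order. Then dim K = 2 and the simplices of K are:

  0-simplices (7): a, b, c, d, e, f, g
  1-simplices (18): ab, ac, ae, af, ag, bc, bd, be, bf, bg, cd, ce, cf, cg, de, df, dg, ef
  2-simplices (12): abf, abg, ace, acg, aef, bce, bcf, bde, bdg, cdf, cdg, def

giving chain groups C_0 ≅ Z^7, C_1 ≅ Z^18, C_2 ≅ Z^12.

∂_1: C_1 → C_0 maps an edge to its endpoints' difference, ∂[p,q] = q − p. For instance
  ∂cg = g − c.
The resulting 7×18 matrix has rank 6, and its Smith normal form has invariant factors (1,1,1,1,1,1).

∂_2: C_2 → C_1 acts by ∂[p,q,r] = [q,r] − [p,r] + [p,q]. For instance
  ∂acg = cg − ag + ac,
  ∂def = ef − df + de.
As a 18×12 matrix over Z this has rank 12, with invariant factors (1,1,1,1,1,1,1,1,1,1,1,2).

Now H_k = ker ∂_k / im ∂_{k+1}, so:

  H_0: rank C_0 − rank ∂_1 = 7 − 6 = 1, and the invariant factors of ∂_1 are all 1, so H_0 = Z.
  H_1: rank ker ∂_1 − rank ∂_2 = (18 − 6) − 12 = 0, and ∂_2 has invariant factor 2 > 1, so H_1 = Z/2.
  H_2: rank ker ∂_2 − rank ∂_3 = (12 − 12) − 0 = 0, and there is no ∂_3, so H_2 = 0.

H_0 ≅ Z,  H_1 ≅ Z/2,  H_2 = 0.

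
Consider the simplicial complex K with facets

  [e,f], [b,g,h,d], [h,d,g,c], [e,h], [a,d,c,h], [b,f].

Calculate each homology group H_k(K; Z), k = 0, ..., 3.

H_0 ≅ Z,  H_1 ≅ Z,  H_2 = 0,  H_3 = 0.

Order the vertices as a < b < c < d < e < f < g < h. Listing each simplex with vertices in this order, K has dimension 3 with simplices:

  0-simplices (8): a, b, c, d, e, f, g, h
  1-simplices (15): ac, ad, ah, bd, bf, bg, bh, cd, cg, ch, dg, dh, ef, eh, gh
  2-simplices (10): acd, ach, adh, bdg, bdh, bgh, cdg, cdh, cgh, dgh
  3-simplices (3): acdh, bdgh, cdgh

so the chain groups are C_0 ≅ Z^8, C_1 ≅ Z^15, C_2 ≅ Z^10, C_3 ≅ Z^3.

Boundary ∂_1: C_1 → C_0 sends each edge [p,q] (with p < q) to q − p.
The resulting 8×15 matrix has rank 7, and its Smith normal form has invariant factors (1,1,1,1,1,1,1).

The boundary map ∂_2: C_2 → C_1 acts by ∂[p,q,r] = [q,r] − [p,r] + [p,q]. For instance
  ∂adh = dh − ah + ad,
  ∂cdh = dh − ch + cd.
The 15×10 boundary matrix has rank 7 and Smith normal form diag(1,1,1,1,1,1,1).

The boundary map ∂_3: C_3 → C_2 sends each 3-simplex σ to the alternating sum Σ_i (−1)^i (σ with its i-th vertex removed). For instance
  ∂cdgh = dgh − cgh + cdh − cdg,
  ∂acdh = cdh − adh + ach − acd.
As a 10×3 matrix over Z this has rank 3, with invariant factors (1,1,1).

Computing H_k = (kernel of ∂_k) / (image of ∂_{k+1}):

  H_0: rank C_0 − rank ∂_1 = 8 − 7 = 1, and the invariant factors of ∂_1 are all 1, so H_0 ≅ Z.
  H_1: rank ker ∂_1 − rank ∂_2 = (15 − 7) − 7 = 1, and the invariant factors of ∂_2 are all 1, so H_1 ≅ Z.
  H_2: rank ker ∂_2 − rank ∂_3 = (10 − 7) − 3 = 0, and the invariant factors of ∂_3 are all 1, so H_2 ≅ 0.
  H_3: rank ker ∂_3 − rank ∂_4 = (3 − 3) − 0 = 0, and there is no ∂_4, so H_3 ≅ 0.

As a check, the Euler characteristic is 8 − 15 + 10 − 3 = 0, which agrees with 1 − 1 + 0 − 0 = 0.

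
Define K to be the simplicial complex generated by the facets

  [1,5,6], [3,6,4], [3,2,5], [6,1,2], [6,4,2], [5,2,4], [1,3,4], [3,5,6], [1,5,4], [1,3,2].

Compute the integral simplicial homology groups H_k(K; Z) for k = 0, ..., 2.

Fix the vertex order 1 < 2 < 3 < 4 < 5 < 6 and write every simplex with vertices in increasing order. Then dim K = 2 and the simplices of K are:

  0-simplices (6): [1], [2], [3], [4], [5], [6]
  1-simplices (15): [1,2], [1,3], [1,4], [1,5], [1,6], [2,3], [2,4], [2,5], [2,6], [3,4], [3,5], [3,6], [4,5], [4,6], [5,6]
  2-simplices (10): [1,2,3], [1,2,6], [1,3,4], [1,4,5], [1,5,6], [2,3,5], [2,4,5], [2,4,6], [3,4,6], [3,5,6]

giving chain groups C_0 ≅ Z^6, C_1 ≅ Z^15, C_2 ≅ Z^10.

∂_1: C_1 → C_0 maps an edge to its endpoints' difference, ∂[p,q] = q − p. For instance
  ∂[4,5] = [5] − [4].
As a 6×15 matrix over Z this has rank 5, with invariant factors (1,1,1,1,1).

Boundary ∂_2: C_2 → C_1 acts by ∂[p,q,r] = [q,r] − [p,r] + [p,q]. For instance
  ∂[3,4,6] = [4,6] − [3,6] + [3,4],
  ∂[2,4,5] = [4,5] − [2,5] + [2,4].
This gives a 15×10 integer matrix of rank 10; reducing to Smith normal form yields diagonal entries (1,1,1,1,1,1,1,1,1,2).

Computing H_k = (kernel of ∂_k) / (image of ∂_{k+1}):

  H_0: rank C_0 − rank ∂_1 = 6 − 5 = 1, and the invariant factors of ∂_1 are all 1, so H_0 = Z.
  H_1: rank ker ∂_1 − rank ∂_2 = (15 − 5) − 10 = 0, and ∂_2 has invariant factor 2 > 1, so H_1 = Z_2.
  H_2: rank ker ∂_2 − rank ∂_3 = (10 − 10) − 0 = 0, and there is no ∂_3, so H_2 = 0.

(K is a triangulation of the real projective plane RP^2.)

H_0 = Z,  H_1 = Z_2,  H_2 = 0.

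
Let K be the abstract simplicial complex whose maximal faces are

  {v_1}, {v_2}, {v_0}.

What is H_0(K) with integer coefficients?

H_0 ≅ Z^3.

We work with the vertex ordering v_0 < v_1 < v_2. The simplices of K, each written with vertices in increasing order, are:

  0-simplices (3): [v_0], [v_1], [v_2]

Hence C_0 ≅ Z^3.

From H_k ≅ ker(∂_k) / im(∂_{k+1}) we obtain:

  H_0: rank C_0 − rank ∂_1 = 3 − 0 = 3, and there is no ∂_1, so H_0 = Z^3.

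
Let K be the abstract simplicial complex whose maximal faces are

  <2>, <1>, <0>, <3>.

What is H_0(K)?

H_0 = Z^4.

Fix the vertex order 0 < 1 < 2 < 3 and write every simplex with vertices in increasing order. Then dim K = 0 and the simplices of K are:

  0-simplices (4): [0], [1], [2], [3]

Hence C_0 ≅ Z^4.

Computing H_k = (kernel of ∂_k) / (image of ∂_{k+1}):

  H_0: rank C_0 − rank ∂_1 = 4 − 0 = 4, and there is no ∂_1, so H_0 = Z^4.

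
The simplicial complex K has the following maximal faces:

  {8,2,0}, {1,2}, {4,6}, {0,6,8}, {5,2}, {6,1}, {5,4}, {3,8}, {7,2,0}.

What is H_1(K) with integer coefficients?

K has 9 vertices, 13 edges, 3 triangles.
rank ∂_1 = 8, rank ∂_2 = 3 ⇒ b_1 = 13 − 8 − 3 = 2; all invariant factors of ∂_2 are 1 so no torsion. So H_1 ≅ Z^2.

H_1 = Z^2.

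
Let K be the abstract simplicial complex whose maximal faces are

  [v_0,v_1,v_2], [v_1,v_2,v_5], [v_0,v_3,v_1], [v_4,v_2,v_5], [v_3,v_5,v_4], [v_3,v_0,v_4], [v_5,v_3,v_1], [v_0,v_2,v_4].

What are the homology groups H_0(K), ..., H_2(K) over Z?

K has 6 vertices, 12 edges, 8 triangles.
rank ∂_0 = 0, rank ∂_1 = 5 ⇒ b_0 = 6 − 0 − 5 = 1; all invariant factors of ∂_1 are 1 so no torsion. So H_0 ≅ Z.
rank ∂_1 = 5, rank ∂_2 = 7 ⇒ b_1 = 12 − 5 − 7 = 0; all invariant factors of ∂_2 are 1 so no torsion. So H_1 ≅ 0.
rank ∂_2 = 7, rank ∂_3 = 0 ⇒ b_2 = 8 − 7 − 0 = 1. So H_2 ≅ Z.

H_0 ≅ Z,  H_1 = 0,  H_2 ≅ Z.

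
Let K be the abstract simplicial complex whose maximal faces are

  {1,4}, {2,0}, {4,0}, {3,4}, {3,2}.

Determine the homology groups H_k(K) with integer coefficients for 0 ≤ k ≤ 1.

We work with the vertex ordering 0 < 1 < 2 < 3 < 4. The simplices of K, each written with vertices in increasing order, are:

  0-simplices (5): [0], [1], [2], [3], [4]
  1-simplices (5): [0,2], [0,4], [1,4], [2,3], [3,4]

giving chain groups C_0 ≅ Z^5, C_1 ≅ Z^5.

Boundary ∂_1: C_1 → C_0 maps an edge to its endpoints' difference, ∂[p,q] = q − p. For instance
  ∂[0,4] = [4] − [0].
As a 5×5 matrix over Z this has rank 4, with invariant factors (1,1,1,1).

Now H_k = ker ∂_k / im ∂_{k+1}, so:

  H_0: rank C_0 − rank ∂_1 = 5 − 4 = 1, and the invariant factors of ∂_1 are all 1, so H_0 ≅ Z.
  H_1: rank ker ∂_1 − rank ∂_2 = (5 − 4) − 0 = 1, and there is no ∂_2, so H_1 ≅ Z.

As a check, the Euler characteristic is 5 − 5 = 0, which agrees with 1 − 1 = 0.

H_0 ≅ Z,  H_1 ≅ Z.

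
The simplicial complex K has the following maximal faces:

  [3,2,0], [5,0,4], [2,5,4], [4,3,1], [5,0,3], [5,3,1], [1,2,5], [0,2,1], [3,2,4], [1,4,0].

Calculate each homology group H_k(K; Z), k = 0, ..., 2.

Fix the vertex order 0 < 1 < 2 < 3 < 4 < 5 and write every simplex with vertices in increasing order. Then dim K = 2 and the simplices of K are:

  0-simplices (6): [0], [1], [2], [3], [4], [5]
  1-simplices (15): [0,1], [0,2], [0,3], [0,4], [0,5], [1,2], [1,3], [1,4], [1,5], [2,3], [2,4], [2,5], [3,4], [3,5], [4,5]
  2-simplices (10): [0,1,2], [0,1,4], [0,2,3], [0,3,5], [0,4,5], [1,2,5], [1,3,4], [1,3,5], [2,3,4], [2,4,5]

so the chain groups are C_0 ≅ Z^6, C_1 ≅ Z^15, C_2 ≅ Z^10.

∂_1: C_1 → C_0 sends each edge [p,q] (with p < q) to q − p. For instance
  ∂[0,4] = [4] − [0].
The resulting 6×15 matrix has rank 5, and its Smith normal form has invariant factors (1,1,1,1,1).

The boundary map ∂_2: C_2 → C_1 acts by ∂[p,q,r] = [q,r] − [p,r] + [p,q]. For instance
  ∂[1,3,4] = [3,4] − [1,4] + [1,3],
  ∂[0,2,3] = [2,3] − [0,3] + [0,2].
The resulting 15×10 matrix has rank 10, and its Smith normal form has invariant factors (1,1,1,1,1,1,1,1,1,2).

From H_k ≅ ker(∂_k) / im(∂_{k+1}) we obtain:

  H_0: rank C_0 − rank ∂_1 = 6 − 5 = 1, and the invariant factors of ∂_1 are all 1, so H_0 = Z.
  H_1: rank ker ∂_1 − rank ∂_2 = (15 − 5) − 10 = 0, and ∂_2 has invariant factor 2 > 1, so H_1 = Z/2Z.
  H_2: rank ker ∂_2 − rank ∂_3 = (10 − 10) − 0 = 0, and there is no ∂_3, so H_2 = 0.

H_0 = Z,  H_1 = Z/2Z,  H_2 = 0.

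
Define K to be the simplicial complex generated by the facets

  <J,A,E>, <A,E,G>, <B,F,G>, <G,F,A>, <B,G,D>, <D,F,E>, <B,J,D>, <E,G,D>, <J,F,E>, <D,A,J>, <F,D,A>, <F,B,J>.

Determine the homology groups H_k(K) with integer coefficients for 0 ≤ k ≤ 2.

H_0 = Z,  H_1 = Z/2,  H_2 = 0.

Take the total order A < B < D < E < F < G < J on the vertex set. Then K (dimension 2) consists of the simplices:

  0-simplices (7): A, B, D, E, F, G, J
  1-simplices (18): AD, AE, AF, AG, AJ, BD, BF, BG, BJ, DE, DF, DG, DJ, EF, EG, EJ, FG, FJ
  2-simplices (12): ADF, ADJ, AEG, AEJ, AFG, BDG, BDJ, BFG, BFJ, DEF, DEG, EFJ

giving chain groups C_0 ≅ Z^7, C_1 ≅ Z^18, C_2 ≅ Z^12.

Boundary ∂_1: C_1 → C_0 sends each edge [p,q] (with p < q) to q − p. For instance
  ∂BF = F − B.
As a 7×18 matrix over Z this has rank 6, with invariant factors (1,1,1,1,1,1).

Boundary ∂_2: C_2 → C_1 acts by ∂[p,q,r] = [q,r] − [p,r] + [p,q]. For instance
  ∂DEF = EF − DF + DE,
  ∂AEG = EG − AG + AE.
The 18×12 boundary matrix has rank 12 and Smith normal form diag(1,1,1,1,1,1,1,1,1,1,1,2).

Reading off H_k = ker ∂_k / im ∂_{k+1}:

  H_0: rank C_0 − rank ∂_1 = 7 − 6 = 1, and the invariant factors of ∂_1 are all 1, so H_0 ≅ Z.
  H_1: rank ker ∂_1 − rank ∂_2 = (18 − 6) − 12 = 0, and ∂_2 has invariant factor 2 > 1, so H_1 ≅ Z/2.
  H_2: rank ker ∂_2 − rank ∂_3 = (12 − 12) − 0 = 0, and there is no ∂_3, so H_2 ≅ 0.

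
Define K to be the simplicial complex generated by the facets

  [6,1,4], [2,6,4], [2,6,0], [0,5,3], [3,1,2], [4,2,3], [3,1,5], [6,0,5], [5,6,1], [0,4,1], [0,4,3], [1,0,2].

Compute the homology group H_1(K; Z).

H_1 ≅ Z/2Z.

Take the total order 0 < 1 < 2 < 3 < 4 < 5 < 6 on the vertex set. Then K (dimension 2) consists of the simplices:

  0-simplices (7): [0], [1], [2], [3], [4], [5], [6]
  1-simplices (18): [0,1], [0,2], [0,3], [0,4], [0,5], [0,6], [1,2], [1,3], [1,4], [1,5], [1,6], [2,3], [2,4], [2,6], [3,4], [3,5], [4,6], [5,6]
  2-simplices (12): [0,1,2], [0,1,4], [0,2,6], [0,3,4], [0,3,5], [0,5,6], [1,2,3], [1,3,5], [1,4,6], [1,5,6], [2,3,4], [2,4,6]

giving chain groups C_0 ≅ Z^7, C_1 ≅ Z^18, C_2 ≅ Z^12.

∂_1: C_1 → C_0 maps an edge to its endpoints' difference, ∂[p,q] = q − p.
The 7×18 boundary matrix has rank 6 and Smith normal form diag(1,1,1,1,1,1).

The boundary map ∂_2: C_2 → C_1 maps a triangle to the signed sum of its edges. For instance
  ∂[0,1,2] = [1,2] − [0,2] + [0,1],
  ∂[0,5,6] = [5,6] − [0,6] + [0,5].
The resulting 18×12 matrix has rank 12, and its Smith normal form has invariant factors (1,1,1,1,1,1,1,1,1,1,1,2).

Reading off H_k = ker ∂_k / im ∂_{k+1}:

  H_1: rank ker ∂_1 − rank ∂_2 = (18 − 6) − 12 = 0, and ∂_2 has invariant factor 2 > 1, so H_1 = Z/2Z.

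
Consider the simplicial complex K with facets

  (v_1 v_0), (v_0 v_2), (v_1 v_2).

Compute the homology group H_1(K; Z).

Take the total order v_0 < v_1 < v_2 on the vertex set. Then K (dimension 1) consists of the simplices:

  0-simplices (3): [v_0], [v_1], [v_2]
  1-simplices (3): [v_0,v_1], [v_0,v_2], [v_1,v_2]

giving chain groups C_0 ≅ Z^3, C_1 ≅ Z^3.

∂_1: C_1 → C_0 is given by ∂[p,q] = [q] − [p]. For instance
  ∂[v_0,v_1] = [v_1] − [v_0].
This gives a 3×3 integer matrix of rank 2; reducing to Smith normal form yields diagonal entries (1,1).

Now H_k = ker ∂_k / im ∂_{k+1}, so:

  H_1: rank ker ∂_1 − rank ∂_2 = (3 − 2) − 0 = 1, and there is no ∂_2, so H_1 = Z.

H_1 = Z.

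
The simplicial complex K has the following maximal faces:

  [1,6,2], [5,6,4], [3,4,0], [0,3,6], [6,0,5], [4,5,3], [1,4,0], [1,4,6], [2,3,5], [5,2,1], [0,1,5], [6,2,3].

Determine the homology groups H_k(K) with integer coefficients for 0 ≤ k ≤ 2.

Fix the vertex order 0 < 1 < 2 < 3 < 4 < 5 < 6 and write every simplex with vertices in increasing order. Then dim K = 2 and the simplices of K are:

  0-simplices (7): [0], [1], [2], [3], [4], [5], [6]
  1-simplices (18): [0,1], [0,3], [0,4], [0,5], [0,6], [1,2], [1,4], [1,5], [1,6], [2,3], [2,5], [2,6], [3,4], [3,5], [3,6], [4,5], [4,6], [5,6]
  2-simplices (12): [0,1,4], [0,1,5], [0,3,4], [0,3,6], [0,5,6], [1,2,5], [1,2,6], [1,4,6], [2,3,5], [2,3,6], [3,4,5], [4,5,6]

Hence C_0 ≅ Z^7, C_1 ≅ Z^18, C_2 ≅ Z^12.

∂_1: C_1 → C_0 is given by ∂[p,q] = [q] − [p]. For instance
  ∂[0,6] = [6] − [0].
The 7×18 boundary matrix has rank 6 and Smith normal form diag(1,1,1,1,1,1).

Boundary ∂_2: C_2 → C_1 maps a triangle to the signed sum of its edges. For instance
  ∂[0,1,4] = [1,4] − [0,4] + [0,1],
  ∂[0,3,4] = [3,4] − [0,4] + [0,3].
As a 18×12 matrix over Z this has rank 12, with invariant factors (1,1,1,1,1,1,1,1,1,1,1,2).

Reading off H_k = ker ∂_k / im ∂_{k+1}:

  H_0: rank C_0 − rank ∂_1 = 7 − 6 = 1, and the invariant factors of ∂_1 are all 1, so H_0 = Z.
  H_1: rank ker ∂_1 − rank ∂_2 = (18 − 6) − 12 = 0, and ∂_2 has invariant factor 2 > 1, so H_1 = Z_2.
  H_2: rank ker ∂_2 − rank ∂_3 = (12 − 12) − 0 = 0, and there is no ∂_3, so H_2 = 0.

H_0 = Z,  H_1 = Z_2,  H_2 = 0.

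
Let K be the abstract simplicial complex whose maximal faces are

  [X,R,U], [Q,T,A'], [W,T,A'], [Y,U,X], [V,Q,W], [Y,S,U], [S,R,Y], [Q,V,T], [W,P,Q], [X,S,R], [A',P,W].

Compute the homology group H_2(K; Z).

H_2 ≅ 0.

K has 11 vertices, 22 edges, 11 triangles.
rank ∂_2 = 11, rank ∂_3 = 0 ⇒ b_2 = 11 − 11 − 0 = 0. So H_2 ≅ 0.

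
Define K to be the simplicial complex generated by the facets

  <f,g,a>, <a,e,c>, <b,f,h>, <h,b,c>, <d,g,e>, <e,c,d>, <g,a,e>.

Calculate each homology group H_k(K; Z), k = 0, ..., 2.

H_0 = Z,  H_1 = Z,  H_2 = 0.

We work with the vertex ordering a < b < c < d < e < f < g < h. The simplices of K, each written with vertices in increasing order, are:

  0-simplices (8): a, b, c, d, e, f, g, h
  1-simplices (15): ac, ae, af, ag, bc, bf, bh, cd, ce, ch, de, dg, eg, fg, fh
  2-simplices (7): ace, aeg, afg, bch, bfh, cde, deg

giving chain groups C_0 ≅ Z^8, C_1 ≅ Z^15, C_2 ≅ Z^7.

The boundary map ∂_1: C_1 → C_0 is given by ∂[p,q] = [q] − [p]. For instance
  ∂ch = h − c.
This gives a 8×15 integer matrix of rank 7; reducing to Smith normal form yields diagonal entries (1,1,1,1,1,1,1).

Boundary ∂_2: C_2 → C_1 maps a triangle to the signed sum of its edges. For instance
  ∂aeg = eg − ag + ae,
  ∂ace = ce − ae + ac.
The resulting 15×7 matrix has rank 7, and its Smith normal form has invariant factors (1,1,1,1,1,1,1).

Computing H_k = (kernel of ∂_k) / (image of ∂_{k+1}):

  H_0: rank C_0 − rank ∂_1 = 8 − 7 = 1, and the invariant factors of ∂_1 are all 1, so H_0 ≅ Z.
  H_1: rank ker ∂_1 − rank ∂_2 = (15 − 7) − 7 = 1, and the invariant factors of ∂_2 are all 1, so H_1 ≅ Z.
  H_2: rank ker ∂_2 − rank ∂_3 = (7 − 7) − 0 = 0, and there is no ∂_3, so H_2 ≅ 0.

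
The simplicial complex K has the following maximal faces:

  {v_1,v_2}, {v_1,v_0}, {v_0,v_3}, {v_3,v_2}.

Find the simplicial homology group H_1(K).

H_1 ≅ Z.

Order the vertices as v_0 < v_1 < v_2 < v_3. Listing each simplex with vertices in this order, K has dimension 1 with simplices:

  0-simplices (4): [v_0], [v_1], [v_2], [v_3]
  1-simplices (4): [v_0,v_1], [v_0,v_3], [v_1,v_2], [v_2,v_3]

Hence C_0 ≅ Z^4, C_1 ≅ Z^4.

∂_1: C_1 → C_0 is given by ∂[p,q] = [q] − [p]. For instance
  ∂[v_1,v_2] = [v_2] − [v_1].
This gives a 4×4 integer matrix of rank 3; reducing to Smith normal form yields diagonal entries (1,1,1).

Now H_k = ker ∂_k / im ∂_{k+1}, so:

  H_1: rank ker ∂_1 − rank ∂_2 = (4 − 3) − 0 = 1, and there is no ∂_2, so H_1 = Z.

(K is a triangulation of the circle S^1.)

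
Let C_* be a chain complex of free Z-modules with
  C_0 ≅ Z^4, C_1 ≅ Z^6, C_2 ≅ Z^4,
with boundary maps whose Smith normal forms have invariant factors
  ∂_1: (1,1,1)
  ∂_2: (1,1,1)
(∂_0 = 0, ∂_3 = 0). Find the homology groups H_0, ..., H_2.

H_0: b_0 = 4 − 0 − 3 = 1; torsion from ∂_1 factors > 1: none. So H_0 = Z.
H_1: b_1 = 6 − 3 − 3 = 0; torsion from ∂_2 factors > 1: none. So H_1 = 0.
H_2: b_2 = 4 − 3 − 0 = 1; torsion from ∂_3 factors > 1: none. So H_2 = Z.

H_0 = Z,  H_1 = 0,  H_2 = Z.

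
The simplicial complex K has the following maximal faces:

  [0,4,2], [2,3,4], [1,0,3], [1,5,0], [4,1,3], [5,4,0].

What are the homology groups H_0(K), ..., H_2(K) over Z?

H_0 ≅ Z,  H_1 ≅ Z,  H_2 = 0.

We work with the vertex ordering 0 < 1 < 2 < 3 < 4 < 5. The simplices of K, each written with vertices in increasing order, are:

  0-simplices (6): [0], [1], [2], [3], [4], [5]
  1-simplices (12): [0,1], [0,2], [0,3], [0,4], [0,5], [1,3], [1,4], [1,5], [2,3], [2,4], [3,4], [4,5]
  2-simplices (6): [0,1,3], [0,1,5], [0,2,4], [0,4,5], [1,3,4], [2,3,4]

giving chain groups C_0 ≅ Z^6, C_1 ≅ Z^12, C_2 ≅ Z^6.

The boundary map ∂_1: C_1 → C_0 sends each edge [p,q] (with p < q) to q − p. For instance
  ∂[0,3] = [3] − [0].
The 6×12 boundary matrix has rank 5 and Smith normal form diag(1,1,1,1,1).

∂_2: C_2 → C_1 sends each 2-simplex [p,q,r] to [q,r] − [p,r] + [p,q]. For instance
  ∂[2,3,4] = [3,4] − [2,4] + [2,3],
  ∂[0,2,4] = [2,4] − [0,4] + [0,2].
This gives a 12×6 integer matrix of rank 6; reducing to Smith normal form yields diagonal entries (1,1,1,1,1,1).

Computing H_k = (kernel of ∂_k) / (image of ∂_{k+1}):

  H_0: rank C_0 − rank ∂_1 = 6 − 5 = 1, and the invariant factors of ∂_1 are all 1, so H_0 = Z.
  H_1: rank ker ∂_1 − rank ∂_2 = (12 − 5) − 6 = 1, and the invariant factors of ∂_2 are all 1, so H_1 = Z.
  H_2: rank ker ∂_2 − rank ∂_3 = (6 − 6) − 0 = 0, and there is no ∂_3, so H_2 = 0.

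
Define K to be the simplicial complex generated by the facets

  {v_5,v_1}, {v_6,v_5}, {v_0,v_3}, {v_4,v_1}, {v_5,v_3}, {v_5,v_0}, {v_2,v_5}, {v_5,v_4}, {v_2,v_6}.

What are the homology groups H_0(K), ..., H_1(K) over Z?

H_0 = Z,  H_1 = Z^3.

K has 7 vertices, 9 edges.
rank ∂_0 = 0, rank ∂_1 = 6 ⇒ b_0 = 7 − 0 − 6 = 1; all invariant factors of ∂_1 are 1 so no torsion. So H_0 ≅ Z.
rank ∂_1 = 6, rank ∂_2 = 0 ⇒ b_1 = 9 − 6 − 0 = 3. So H_1 ≅ Z^3.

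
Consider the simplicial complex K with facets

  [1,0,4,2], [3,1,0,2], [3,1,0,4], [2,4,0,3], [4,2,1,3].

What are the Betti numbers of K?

b_0 = 1, b_1 = 0, b_2 = 0, b_3 = 1.

K has 5 vertices, 10 edges, 10 triangles, 5 3-simplices.
rank ∂_0 = 0, rank ∂_1 = 4 ⇒ b_0 = 5 − 0 − 4 = 1; all invariant factors of ∂_1 are 1 so no torsion. So H_0 ≅ Z.
rank ∂_1 = 4, rank ∂_2 = 6 ⇒ b_1 = 10 − 4 − 6 = 0; all invariant factors of ∂_2 are 1 so no torsion. So H_1 ≅ 0.
rank ∂_2 = 6, rank ∂_3 = 4 ⇒ b_2 = 10 − 6 − 4 = 0; all invariant factors of ∂_3 are 1 so no torsion. So H_2 ≅ 0.
rank ∂_3 = 4, rank ∂_4 = 0 ⇒ b_3 = 5 − 4 − 0 = 1. So H_3 ≅ Z.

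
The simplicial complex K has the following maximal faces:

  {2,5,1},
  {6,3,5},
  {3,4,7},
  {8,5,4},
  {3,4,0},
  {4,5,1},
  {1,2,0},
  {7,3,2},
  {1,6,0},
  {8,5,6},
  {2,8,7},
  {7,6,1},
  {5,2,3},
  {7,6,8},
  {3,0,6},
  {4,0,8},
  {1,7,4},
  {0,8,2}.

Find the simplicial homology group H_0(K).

H_0 ≅ Z.

We work with the vertex ordering 0 < 1 < 2 < 3 < 4 < 5 < 6 < 7 < 8. The simplices of K, each written with vertices in increasing order, are:

  0-simplices (9): [0], [1], [2], [3], [4], [5], [6], [7], [8]
  1-simplices (27): (27 of them)
  2-simplices (18): [0,1,2], [0,1,6], [0,2,8], [0,3,4], [0,3,6], [0,4,8], [1,2,5], [1,4,5], [1,4,7], [1,6,7], [2,3,5], [2,3,7], [2,7,8], [3,4,7], [3,5,6], [4,5,8], [5,6,8], [6,7,8]

giving chain groups C_0 ≅ Z^9, C_1 ≅ Z^27, C_2 ≅ Z^18.

∂_1: C_1 → C_0 is given by ∂[p,q] = [q] − [p].
The 9×27 boundary matrix has rank 8 and Smith normal form diag(1,1,1,1,1,1,1,1).

The boundary map ∂_2: C_2 → C_1 maps a triangle to the signed sum of its edges. For instance
  ∂[2,3,5] = [3,5] − [2,5] + [2,3],
  ∂[0,3,6] = [3,6] − [0,6] + [0,3].
As a 27×18 matrix over Z this has rank 17, with invariant factors (1,1,1,1,1,1,1,1,1,1,1,1,1,1,1,1,1).

Now H_k = ker ∂_k / im ∂_{k+1}, so:

  H_0: rank C_0 − rank ∂_1 = 9 − 8 = 1, and the invariant factors of ∂_1 are all 1, so H_0 ≅ Z.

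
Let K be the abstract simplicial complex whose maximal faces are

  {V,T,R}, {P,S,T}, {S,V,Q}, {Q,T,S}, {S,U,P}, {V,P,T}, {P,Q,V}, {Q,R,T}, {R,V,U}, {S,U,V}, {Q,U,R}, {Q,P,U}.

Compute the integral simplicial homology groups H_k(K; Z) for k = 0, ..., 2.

We work with the vertex ordering P < Q < R < S < T < U < V. The simplices of K, each written with vertices in increasing order, are:

  0-simplices (7): P, Q, R, S, T, U, V
  1-simplices (18): PQ, PS, PT, PU, PV, QR, QS, QT, QU, QV, RT, RU, RV, ST, SU, SV, TV, UV
  2-simplices (12): PQU, PQV, PST, PSU, PTV, QRT, QRU, QST, QSV, RTV, RUV, SUV

Hence C_0 ≅ Z^7, C_1 ≅ Z^18, C_2 ≅ Z^12.

∂_1: C_1 → C_0 is given by ∂[p,q] = [q] − [p]. For instance
  ∂PQ = Q − P.
The 7×18 boundary matrix has rank 6 and Smith normal form diag(1,1,1,1,1,1).

The boundary map ∂_2: C_2 → C_1 sends each 2-simplex [p,q,r] to [q,r] − [p,r] + [p,q]. For instance
  ∂PQU = QU − PU + PQ,
  ∂QRT = RT − QT + QR.
The resulting 18×12 matrix has rank 12, and its Smith normal form has invariant factors (1,1,1,1,1,1,1,1,1,1,1,2).

Computing H_k = (kernel of ∂_k) / (image of ∂_{k+1}):

  H_0: rank C_0 − rank ∂_1 = 7 − 6 = 1, and the invariant factors of ∂_1 are all 1, so H_0 ≅ Z.
  H_1: rank ker ∂_1 − rank ∂_2 = (18 − 6) − 12 = 0, and ∂_2 has invariant factor 2 > 1, so H_1 ≅ Z/2Z.
  H_2: rank ker ∂_2 − rank ∂_3 = (12 − 12) − 0 = 0, and there is no ∂_3, so H_2 ≅ 0.

As a check, the Euler characteristic is 7 − 18 + 12 = 1, which agrees with 1 − 0 + 0 = 1.
(K is a triangulation of the real projective plane RP^2.)

H_0 = Z,  H_1 = Z/2Z,  H_2 = 0.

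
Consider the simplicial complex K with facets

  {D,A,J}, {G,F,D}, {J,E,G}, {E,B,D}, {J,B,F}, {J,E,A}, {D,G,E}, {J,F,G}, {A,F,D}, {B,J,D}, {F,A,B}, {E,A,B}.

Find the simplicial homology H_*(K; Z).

K has 7 vertices, 18 edges, 12 triangles.
rank ∂_0 = 0, rank ∂_1 = 6 ⇒ b_0 = 7 − 0 − 6 = 1; all invariant factors of ∂_1 are 1 so no torsion. So H_0 = Z.
rank ∂_1 = 6, rank ∂_2 = 12 ⇒ b_1 = 18 − 6 − 12 = 0; ∂_2 has invariant factor(s) [2] giving torsion. So H_1 = Z/2.
rank ∂_2 = 12, rank ∂_3 = 0 ⇒ b_2 = 12 − 12 − 0 = 0. So H_2 = 0.

H_0 ≅ Z,  H_1 ≅ Z/2,  H_2 = 0.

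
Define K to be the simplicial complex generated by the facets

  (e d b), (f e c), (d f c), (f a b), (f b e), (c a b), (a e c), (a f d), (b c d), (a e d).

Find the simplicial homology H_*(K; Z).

Take the total order a < b < c < d < e < f on the vertex set. Then K (dimension 2) consists of the simplices:

  0-simplices (6): a, b, c, d, e, f
  1-simplices (15): ab, ac, ad, ae, af, bc, bd, be, bf, cd, ce, cf, de, df, ef
  2-simplices (10): abc, abf, ace, ade, adf, bcd, bde, bef, cdf, cef

so the chain groups are C_0 ≅ Z^6, C_1 ≅ Z^15, C_2 ≅ Z^10.

The boundary map ∂_1: C_1 → C_0 maps an edge to its endpoints' difference, ∂[p,q] = q − p.
The resulting 6×15 matrix has rank 5, and its Smith normal form has invariant factors (1,1,1,1,1).

Boundary ∂_2: C_2 → C_1 maps a triangle to the signed sum of its edges. For instance
  ∂bde = de − be + bd,
  ∂bcd = cd − bd + bc.
The resulting 15×10 matrix has rank 10, and its Smith normal form has invariant factors (1,1,1,1,1,1,1,1,1,2).

Now H_k = ker ∂_k / im ∂_{k+1}, so:

  H_0: rank C_0 − rank ∂_1 = 6 − 5 = 1, and the invariant factors of ∂_1 are all 1, so H_0 = Z.
  H_1: rank ker ∂_1 − rank ∂_2 = (15 − 5) − 10 = 0, and ∂_2 has invariant factor 2 > 1, so H_1 = Z/2Z.
  H_2: rank ker ∂_2 − rank ∂_3 = (10 − 10) − 0 = 0, and there is no ∂_3, so H_2 = 0.

(K is a triangulation of the real projective plane RP^2.)

H_0 ≅ Z,  H_1 ≅ Z/2Z,  H_2 = 0.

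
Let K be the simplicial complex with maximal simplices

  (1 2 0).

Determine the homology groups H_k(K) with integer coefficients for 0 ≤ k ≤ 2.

Fix the vertex order 0 < 1 < 2 and write every simplex with vertices in increasing order. Then dim K = 2 and the simplices of K are:

  0-simplices (3): [0], [1], [2]
  1-simplices (3): [0,1], [0,2], [1,2]
  2-simplices (1): [0,1,2]

so the chain groups are C_0 ≅ Z^3, C_1 ≅ Z^3, C_2 ≅ Z^1.

Boundary ∂_1: C_1 → C_0 maps an edge to its endpoints' difference, ∂[p,q] = q − p. For instance
  ∂[0,2] = [2] − [0].
The resulting 3×3 matrix has rank 2, and its Smith normal form has invariant factors (1,1).

∂_2: C_2 → C_1 acts by ∂[p,q,r] = [q,r] − [p,r] + [p,q]. For instance
  ∂[0,1,2] = [1,2] − [0,2] + [0,1].
As a 3×1 matrix over Z this has rank 1, with invariant factors (1).

Computing H_k = (kernel of ∂_k) / (image of ∂_{k+1}):

  H_0: rank C_0 − rank ∂_1 = 3 − 2 = 1, and the invariant factors of ∂_1 are all 1, so H_0 = Z.
  H_1: rank ker ∂_1 − rank ∂_2 = (3 − 2) − 1 = 0, and the invariant factors of ∂_2 are all 1, so H_1 = 0.
  H_2: rank ker ∂_2 − rank ∂_3 = (1 − 1) − 0 = 0, and there is no ∂_3, so H_2 = 0.

As a check, the Euler characteristic is 3 − 3 + 1 = 1, which agrees with 1 − 0 + 0 = 1.
(K is a triangulation of the 2-simplex.)

H_0 ≅ Z,  H_1 = 0,  H_2 = 0.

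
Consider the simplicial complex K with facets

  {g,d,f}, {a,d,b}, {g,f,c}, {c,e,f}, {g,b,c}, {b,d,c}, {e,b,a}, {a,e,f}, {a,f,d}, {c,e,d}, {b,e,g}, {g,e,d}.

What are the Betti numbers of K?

K has 7 vertices, 18 edges, 12 triangles.
rank ∂_0 = 0, rank ∂_1 = 6 ⇒ b_0 = 7 − 0 − 6 = 1; all invariant factors of ∂_1 are 1 so no torsion. So H_0 = Z.
rank ∂_1 = 6, rank ∂_2 = 12 ⇒ b_1 = 18 − 6 − 12 = 0; ∂_2 has invariant factor(s) [2] giving torsion. So H_1 = Z_2.
rank ∂_2 = 12, rank ∂_3 = 0 ⇒ b_2 = 12 − 12 − 0 = 0. So H_2 = 0.

b_0 = 1, b_1 = 0, b_2 = 0.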